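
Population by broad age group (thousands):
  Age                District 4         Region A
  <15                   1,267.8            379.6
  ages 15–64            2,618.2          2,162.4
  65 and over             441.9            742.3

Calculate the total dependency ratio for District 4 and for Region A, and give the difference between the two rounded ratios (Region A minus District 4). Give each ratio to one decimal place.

District 4: 65.3
Region A: 51.9
Difference: -13.4

District 4: (1,267.8 + 441.9) / 2,618.2 × 100 = 1,709.7 / 2,618.2 × 100 = 65.3
Region A: (379.6 + 742.3) / 2,162.4 × 100 = 1,121.9 / 2,162.4 × 100 = 51.9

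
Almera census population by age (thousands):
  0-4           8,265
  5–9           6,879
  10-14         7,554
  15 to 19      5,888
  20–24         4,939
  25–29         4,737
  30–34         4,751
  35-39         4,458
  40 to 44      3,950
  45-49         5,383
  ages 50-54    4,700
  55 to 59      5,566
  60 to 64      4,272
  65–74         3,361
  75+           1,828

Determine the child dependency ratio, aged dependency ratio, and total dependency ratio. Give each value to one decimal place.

Youth dependency ratio: 46.7
Old-age dependency ratio: 10.7
Total dependency ratio: 57.3

0–14: 8,265 + 6,879 + 7,554 = 22,698
15–64: 5,888 + 4,939 + 4,737 + 4,751 + 4,458 + 3,950 + 5,383 + 4,700 + 5,566 + 4,272 = 48,644
65+: 3,361 + 1,828 = 5,189
Youth dependency ratio = 22,698 / 48,644 × 100 = 46.7
Old-age dependency ratio = 5,189 / 48,644 × 100 = 10.7
Total dependency ratio = (22,698 + 5,189) / 48,644 × 100 = 27,887 / 48,644 × 100 = 57.3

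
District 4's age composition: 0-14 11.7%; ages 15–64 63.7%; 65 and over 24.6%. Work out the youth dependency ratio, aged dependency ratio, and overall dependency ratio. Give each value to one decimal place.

Youth dependency ratio = 11.7 / 63.7 × 100 = 18.4
Old-age dependency ratio = 24.6 / 63.7 × 100 = 38.6
Total dependency ratio = (11.7 + 24.6) / 63.7 × 100 = 36.3 / 63.7 × 100 = 57.0

Youth dependency ratio: 18.4
Old-age dependency ratio: 38.6
Total dependency ratio: 57.0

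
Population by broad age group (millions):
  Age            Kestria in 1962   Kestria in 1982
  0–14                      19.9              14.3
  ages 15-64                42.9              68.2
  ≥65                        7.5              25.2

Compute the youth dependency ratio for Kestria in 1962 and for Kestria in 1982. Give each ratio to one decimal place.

Kestria in 1962: 19.9 / 42.9 × 100 = 46.4
Kestria in 1982: 14.3 / 68.2 × 100 = 21.0

Kestria in 1962: 46.4
Kestria in 1982: 21.0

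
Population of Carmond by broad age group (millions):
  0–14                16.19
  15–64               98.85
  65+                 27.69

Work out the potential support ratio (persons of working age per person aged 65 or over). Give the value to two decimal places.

Potential support ratio = 98.85 / 27.69 = 3.57

Potential support ratio: 3.57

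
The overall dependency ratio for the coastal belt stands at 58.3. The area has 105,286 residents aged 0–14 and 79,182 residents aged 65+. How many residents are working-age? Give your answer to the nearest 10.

Working-age: 316,410

Total dependency ratio = (youth + elderly) / working-age × 100
58.3 = (105,286 + 79,182) / W × 100
⇒ 316,410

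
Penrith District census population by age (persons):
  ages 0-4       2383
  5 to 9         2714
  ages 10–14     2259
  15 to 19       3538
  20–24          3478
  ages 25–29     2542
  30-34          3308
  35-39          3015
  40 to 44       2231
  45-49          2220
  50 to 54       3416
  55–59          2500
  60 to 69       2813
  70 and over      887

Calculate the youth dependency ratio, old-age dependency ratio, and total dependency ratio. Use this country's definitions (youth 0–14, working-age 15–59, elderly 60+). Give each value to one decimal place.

0–14: 2383 + 2714 + 2259 = 7356
15–59: 3538 + 3478 + 2542 + 3308 + 3015 + 2231 + 2220 + 3416 + 2500 = 26248
60+: 2813 + 887 = 3700
Youth dependency ratio = 7356 / 26248 × 100 = 28.0
Old-age dependency ratio = 3700 / 26248 × 100 = 14.1
Total dependency ratio = (7356 + 3700) / 26248 × 100 = 11056 / 26248 × 100 = 42.1

Youth dependency ratio: 28.0
Old-age dependency ratio: 14.1
Total dependency ratio: 42.1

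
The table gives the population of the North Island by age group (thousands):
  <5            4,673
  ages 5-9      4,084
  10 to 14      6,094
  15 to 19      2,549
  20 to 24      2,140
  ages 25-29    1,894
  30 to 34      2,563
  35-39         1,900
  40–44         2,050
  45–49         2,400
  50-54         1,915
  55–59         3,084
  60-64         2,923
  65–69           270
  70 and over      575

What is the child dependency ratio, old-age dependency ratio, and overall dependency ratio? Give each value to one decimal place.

0–14: 4,673 + 4,084 + 6,094 = 14,851
15–64: 2,549 + 2,140 + 1,894 + 2,563 + 1,900 + 2,050 + 2,400 + 1,915 + 3,084 + 2,923 = 23,418
65+: 270 + 575 = 845
Youth dependency ratio = 14,851 / 23,418 × 100 = 63.4
Old-age dependency ratio = 845 / 23,418 × 100 = 3.6
Total dependency ratio = (14,851 + 845) / 23,418 × 100 = 15,696 / 23,418 × 100 = 67.0

Youth dependency ratio: 63.4
Old-age dependency ratio: 3.6
Total dependency ratio: 67.0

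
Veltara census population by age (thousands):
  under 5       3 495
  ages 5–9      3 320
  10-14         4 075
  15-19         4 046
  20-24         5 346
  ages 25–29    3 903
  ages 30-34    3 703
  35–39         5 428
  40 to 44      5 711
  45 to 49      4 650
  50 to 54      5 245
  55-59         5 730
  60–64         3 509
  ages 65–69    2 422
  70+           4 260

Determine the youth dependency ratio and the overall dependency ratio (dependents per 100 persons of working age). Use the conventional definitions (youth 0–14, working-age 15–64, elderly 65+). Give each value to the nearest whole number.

0–14: 3 495 + 3 320 + 4 075 = 10 890
15–64: 4 046 + 5 346 + 3 903 + 3 703 + 5 428 + 5 711 + 4 650 + 5 245 + 5 730 + 3 509 = 47 271
65+: 2 422 + 4 260 = 6 682
Youth dependency ratio = 10 890 / 47 271 × 100 = 23
Total dependency ratio = (10 890 + 6 682) / 47 271 × 100 = 17 572 / 47 271 × 100 = 37

Youth dependency ratio: 23
Total dependency ratio: 37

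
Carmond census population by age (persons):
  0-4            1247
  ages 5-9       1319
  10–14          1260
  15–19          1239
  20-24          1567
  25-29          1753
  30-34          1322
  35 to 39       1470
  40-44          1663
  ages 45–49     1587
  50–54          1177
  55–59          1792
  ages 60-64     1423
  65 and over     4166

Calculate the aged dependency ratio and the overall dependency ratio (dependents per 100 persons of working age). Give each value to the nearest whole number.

Old-age dependency ratio: 28
Total dependency ratio: 53

0–14: 1247 + 1319 + 1260 = 3826
15–64: 1239 + 1567 + 1753 + 1322 + 1470 + 1663 + 1587 + 1177 + 1792 + 1423 = 14993
65+: 4166
Old-age dependency ratio = 4166 / 14993 × 100 = 28
Total dependency ratio = (3826 + 4166) / 14993 × 100 = 7992 / 14993 × 100 = 53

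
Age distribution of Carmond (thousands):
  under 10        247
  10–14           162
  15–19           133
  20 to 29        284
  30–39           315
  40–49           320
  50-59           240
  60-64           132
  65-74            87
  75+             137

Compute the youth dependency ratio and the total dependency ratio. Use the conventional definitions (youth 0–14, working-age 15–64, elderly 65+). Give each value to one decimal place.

Youth dependency ratio: 28.7
Total dependency ratio: 44.5

0–14: 247 + 162 = 409
15–64: 133 + 284 + 315 + 320 + 240 + 132 = 1424
65+: 87 + 137 = 224
Youth dependency ratio = 409 / 1424 × 100 = 28.7
Total dependency ratio = (409 + 224) / 1424 × 100 = 633 / 1424 × 100 = 44.5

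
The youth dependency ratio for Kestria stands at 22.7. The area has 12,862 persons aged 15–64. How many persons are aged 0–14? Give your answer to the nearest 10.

Youth dependency ratio = youth / working-age × 100
22.7 = Y / 12,862 × 100
⇒ 2,920

Aged 0–14: 2,920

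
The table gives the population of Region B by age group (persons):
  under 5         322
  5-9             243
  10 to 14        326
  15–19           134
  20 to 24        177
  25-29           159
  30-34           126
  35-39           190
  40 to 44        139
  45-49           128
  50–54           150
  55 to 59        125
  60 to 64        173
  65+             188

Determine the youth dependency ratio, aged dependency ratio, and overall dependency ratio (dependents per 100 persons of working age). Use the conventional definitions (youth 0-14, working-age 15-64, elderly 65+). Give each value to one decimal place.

Youth dependency ratio: 59.4
Old-age dependency ratio: 12.5
Total dependency ratio: 71.9

0–14: 322 + 243 + 326 = 891
15–64: 134 + 177 + 159 + 126 + 190 + 139 + 128 + 150 + 125 + 173 = 1,501
65+: 188
Youth dependency ratio = 891 / 1,501 × 100 = 59.4
Old-age dependency ratio = 188 / 1,501 × 100 = 12.5
Total dependency ratio = (891 + 188) / 1,501 × 100 = 1,079 / 1,501 × 100 = 71.9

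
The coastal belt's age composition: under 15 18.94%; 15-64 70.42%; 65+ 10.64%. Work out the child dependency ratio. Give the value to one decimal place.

Youth dependency ratio: 26.9

Youth dependency ratio = 18.94 / 70.42 × 100 = 26.9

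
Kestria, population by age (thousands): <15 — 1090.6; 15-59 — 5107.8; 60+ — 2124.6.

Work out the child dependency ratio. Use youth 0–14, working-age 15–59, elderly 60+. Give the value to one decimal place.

Youth dependency ratio: 21.4

Youth dependency ratio = 1090.6 / 5107.8 × 100 = 21.4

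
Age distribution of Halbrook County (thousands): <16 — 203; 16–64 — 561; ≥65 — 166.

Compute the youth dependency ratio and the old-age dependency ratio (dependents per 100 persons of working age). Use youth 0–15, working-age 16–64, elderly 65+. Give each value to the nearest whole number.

Youth dependency ratio = 203 / 561 × 100 = 36
Old-age dependency ratio = 166 / 561 × 100 = 30

Youth dependency ratio: 36
Old-age dependency ratio: 30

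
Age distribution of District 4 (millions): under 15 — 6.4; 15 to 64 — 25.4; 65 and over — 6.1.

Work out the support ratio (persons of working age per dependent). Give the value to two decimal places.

Support ratio = 25.4 / (6.4 + 6.1) = 25.4 / 12.5 = 2.03

Support ratio: 2.03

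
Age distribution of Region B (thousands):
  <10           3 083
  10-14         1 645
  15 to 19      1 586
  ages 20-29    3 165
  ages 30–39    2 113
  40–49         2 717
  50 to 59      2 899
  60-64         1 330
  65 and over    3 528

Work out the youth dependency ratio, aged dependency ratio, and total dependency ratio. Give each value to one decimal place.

0–14: 3 083 + 1 645 = 4 728
15–64: 1 586 + 3 165 + 2 113 + 2 717 + 2 899 + 1 330 = 13 810
65+: 3 528
Youth dependency ratio = 4 728 / 13 810 × 100 = 34.2
Old-age dependency ratio = 3 528 / 13 810 × 100 = 25.5
Total dependency ratio = (4 728 + 3 528) / 13 810 × 100 = 8 256 / 13 810 × 100 = 59.8

Youth dependency ratio: 34.2
Old-age dependency ratio: 25.5
Total dependency ratio: 59.8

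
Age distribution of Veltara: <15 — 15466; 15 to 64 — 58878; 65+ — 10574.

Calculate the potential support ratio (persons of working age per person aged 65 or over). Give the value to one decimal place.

Potential support ratio = 58878 / 10574 = 5.6

Potential support ratio: 5.6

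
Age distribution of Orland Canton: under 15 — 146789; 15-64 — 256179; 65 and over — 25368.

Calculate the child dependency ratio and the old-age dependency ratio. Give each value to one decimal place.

Youth dependency ratio = 146789 / 256179 × 100 = 57.3
Old-age dependency ratio = 25368 / 256179 × 100 = 9.9

Youth dependency ratio: 57.3
Old-age dependency ratio: 9.9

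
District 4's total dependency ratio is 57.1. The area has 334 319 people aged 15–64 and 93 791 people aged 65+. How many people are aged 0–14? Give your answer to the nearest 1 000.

Total dependency ratio = (youth + elderly) / working-age × 100
57.1 = (Y + 93 791) / 334 319 × 100
⇒ 97 000

Aged 0–14: 97 000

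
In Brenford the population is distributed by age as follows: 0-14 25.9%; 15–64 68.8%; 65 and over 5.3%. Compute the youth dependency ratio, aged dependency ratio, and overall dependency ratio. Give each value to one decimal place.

Youth dependency ratio = 25.9 / 68.8 × 100 = 37.6
Old-age dependency ratio = 5.3 / 68.8 × 100 = 7.7
Total dependency ratio = (25.9 + 5.3) / 68.8 × 100 = 31.2 / 68.8 × 100 = 45.3

Youth dependency ratio: 37.6
Old-age dependency ratio: 7.7
Total dependency ratio: 45.3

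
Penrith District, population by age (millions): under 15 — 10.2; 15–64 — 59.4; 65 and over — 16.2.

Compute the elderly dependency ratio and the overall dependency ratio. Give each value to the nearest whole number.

Old-age dependency ratio: 27
Total dependency ratio: 44

Old-age dependency ratio = 16.2 / 59.4 × 100 = 27
Total dependency ratio = (10.2 + 16.2) / 59.4 × 100 = 26.4 / 59.4 × 100 = 44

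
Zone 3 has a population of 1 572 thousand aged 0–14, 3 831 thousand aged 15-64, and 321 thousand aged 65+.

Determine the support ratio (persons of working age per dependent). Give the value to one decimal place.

Support ratio = 3 831 / (1 572 + 321) = 3 831 / 1 893 = 2.0

Support ratio: 2.0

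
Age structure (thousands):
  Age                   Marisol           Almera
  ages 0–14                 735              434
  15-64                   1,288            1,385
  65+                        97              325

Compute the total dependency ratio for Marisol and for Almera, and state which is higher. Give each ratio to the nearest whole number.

Marisol: 65
Almera: 55
Higher: Marisol

Marisol: (735 + 97) / 1,288 × 100 = 832 / 1,288 × 100 = 65
Almera: (434 + 325) / 1,385 × 100 = 759 / 1,385 × 100 = 55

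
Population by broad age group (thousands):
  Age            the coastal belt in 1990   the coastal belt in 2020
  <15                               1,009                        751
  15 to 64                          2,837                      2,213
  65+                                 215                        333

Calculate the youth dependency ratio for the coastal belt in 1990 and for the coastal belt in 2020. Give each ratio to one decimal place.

the coastal belt in 1990: 35.6
the coastal belt in 2020: 33.9

the coastal belt in 1990: 1,009 / 2,837 × 100 = 35.6
the coastal belt in 2020: 751 / 2,213 × 100 = 33.9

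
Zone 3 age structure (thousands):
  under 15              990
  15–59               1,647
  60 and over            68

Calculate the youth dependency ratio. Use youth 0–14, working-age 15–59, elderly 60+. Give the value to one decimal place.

Youth dependency ratio: 60.1

Youth dependency ratio = 990 / 1,647 × 100 = 60.1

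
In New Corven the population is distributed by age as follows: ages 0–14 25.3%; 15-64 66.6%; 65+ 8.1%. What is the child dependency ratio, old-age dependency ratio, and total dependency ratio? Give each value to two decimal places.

Youth dependency ratio: 37.99
Old-age dependency ratio: 12.16
Total dependency ratio: 50.15

Youth dependency ratio = 25.3 / 66.6 × 100 = 37.99
Old-age dependency ratio = 8.1 / 66.6 × 100 = 12.16
Total dependency ratio = (25.3 + 8.1) / 66.6 × 100 = 33.4 / 66.6 × 100 = 50.15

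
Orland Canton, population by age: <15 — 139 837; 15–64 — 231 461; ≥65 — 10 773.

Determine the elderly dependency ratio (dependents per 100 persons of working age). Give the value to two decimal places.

Old-age dependency ratio: 4.65

Old-age dependency ratio = 10 773 / 231 461 × 100 = 4.65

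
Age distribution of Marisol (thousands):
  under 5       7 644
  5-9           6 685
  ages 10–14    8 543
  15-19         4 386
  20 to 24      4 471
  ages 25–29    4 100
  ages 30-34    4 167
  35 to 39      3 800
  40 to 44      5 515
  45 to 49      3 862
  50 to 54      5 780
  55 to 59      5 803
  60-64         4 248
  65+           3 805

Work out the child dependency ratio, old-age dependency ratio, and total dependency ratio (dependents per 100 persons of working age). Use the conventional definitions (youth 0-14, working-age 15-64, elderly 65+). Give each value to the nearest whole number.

Youth dependency ratio: 50
Old-age dependency ratio: 8
Total dependency ratio: 58

0–14: 7 644 + 6 685 + 8 543 = 22 872
15–64: 4 386 + 4 471 + 4 100 + 4 167 + 3 800 + 5 515 + 3 862 + 5 780 + 5 803 + 4 248 = 46 132
65+: 3 805
Youth dependency ratio = 22 872 / 46 132 × 100 = 50
Old-age dependency ratio = 3 805 / 46 132 × 100 = 8
Total dependency ratio = (22 872 + 3 805) / 46 132 × 100 = 26 677 / 46 132 × 100 = 58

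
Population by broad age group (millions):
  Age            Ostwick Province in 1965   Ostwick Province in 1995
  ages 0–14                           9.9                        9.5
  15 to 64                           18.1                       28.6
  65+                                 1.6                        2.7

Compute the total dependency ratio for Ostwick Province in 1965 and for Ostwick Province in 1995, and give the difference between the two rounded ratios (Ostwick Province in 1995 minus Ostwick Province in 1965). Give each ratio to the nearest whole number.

Ostwick Province in 1965: 64
Ostwick Province in 1995: 43
Difference: -21

Ostwick Province in 1965: (9.9 + 1.6) / 18.1 × 100 = 11.5 / 18.1 × 100 = 64
Ostwick Province in 1995: (9.5 + 2.7) / 28.6 × 100 = 12.2 / 28.6 × 100 = 43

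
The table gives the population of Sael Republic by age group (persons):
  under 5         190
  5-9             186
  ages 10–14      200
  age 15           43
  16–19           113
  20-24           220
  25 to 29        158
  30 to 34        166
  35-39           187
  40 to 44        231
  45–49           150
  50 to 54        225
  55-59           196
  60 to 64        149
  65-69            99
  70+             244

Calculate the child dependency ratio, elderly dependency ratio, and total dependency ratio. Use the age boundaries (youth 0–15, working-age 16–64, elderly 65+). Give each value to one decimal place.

Youth dependency ratio: 34.5
Old-age dependency ratio: 19.1
Total dependency ratio: 53.6

0–15: 190 + 186 + 200 + 43 = 619
16–64: 113 + 220 + 158 + 166 + 187 + 231 + 150 + 225 + 196 + 149 = 1795
65+: 99 + 244 = 343
Youth dependency ratio = 619 / 1795 × 100 = 34.5
Old-age dependency ratio = 343 / 1795 × 100 = 19.1
Total dependency ratio = (619 + 343) / 1795 × 100 = 962 / 1795 × 100 = 53.6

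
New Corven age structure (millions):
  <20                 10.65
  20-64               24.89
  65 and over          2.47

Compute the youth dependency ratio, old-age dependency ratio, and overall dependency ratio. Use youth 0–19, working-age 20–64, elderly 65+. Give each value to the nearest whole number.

Youth dependency ratio = 10.65 / 24.89 × 100 = 43
Old-age dependency ratio = 2.47 / 24.89 × 100 = 10
Total dependency ratio = (10.65 + 2.47) / 24.89 × 100 = 13.12 / 24.89 × 100 = 53

Youth dependency ratio: 43
Old-age dependency ratio: 10
Total dependency ratio: 53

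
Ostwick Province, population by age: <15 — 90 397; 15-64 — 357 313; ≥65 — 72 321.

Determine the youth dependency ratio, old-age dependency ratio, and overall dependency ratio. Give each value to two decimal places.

Youth dependency ratio = 90 397 / 357 313 × 100 = 25.30
Old-age dependency ratio = 72 321 / 357 313 × 100 = 20.24
Total dependency ratio = (90 397 + 72 321) / 357 313 × 100 = 162 718 / 357 313 × 100 = 45.54

Youth dependency ratio: 25.30
Old-age dependency ratio: 20.24
Total dependency ratio: 45.54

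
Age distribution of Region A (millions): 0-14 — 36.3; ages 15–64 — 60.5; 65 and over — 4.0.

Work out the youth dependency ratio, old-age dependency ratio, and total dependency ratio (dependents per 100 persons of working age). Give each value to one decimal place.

Youth dependency ratio = 36.3 / 60.5 × 100 = 60.0
Old-age dependency ratio = 4.0 / 60.5 × 100 = 6.6
Total dependency ratio = (36.3 + 4.0) / 60.5 × 100 = 40.3 / 60.5 × 100 = 66.6

Youth dependency ratio: 60.0
Old-age dependency ratio: 6.6
Total dependency ratio: 66.6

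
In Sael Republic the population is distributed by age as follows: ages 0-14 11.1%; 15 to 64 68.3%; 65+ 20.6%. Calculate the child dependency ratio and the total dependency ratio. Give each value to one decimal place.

Youth dependency ratio = 11.1 / 68.3 × 100 = 16.3
Total dependency ratio = (11.1 + 20.6) / 68.3 × 100 = 31.7 / 68.3 × 100 = 46.4

Youth dependency ratio: 16.3
Total dependency ratio: 46.4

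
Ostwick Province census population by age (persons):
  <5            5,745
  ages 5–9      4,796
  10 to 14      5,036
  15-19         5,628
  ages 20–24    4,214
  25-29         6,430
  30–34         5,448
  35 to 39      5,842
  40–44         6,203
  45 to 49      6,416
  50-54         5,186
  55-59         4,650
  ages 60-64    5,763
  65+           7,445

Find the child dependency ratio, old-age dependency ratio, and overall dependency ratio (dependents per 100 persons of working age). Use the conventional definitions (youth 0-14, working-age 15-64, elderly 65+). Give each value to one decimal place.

Youth dependency ratio: 27.9
Old-age dependency ratio: 13.3
Total dependency ratio: 41.3

0–14: 5,745 + 4,796 + 5,036 = 15,577
15–64: 5,628 + 4,214 + 6,430 + 5,448 + 5,842 + 6,203 + 6,416 + 5,186 + 4,650 + 5,763 = 55,780
65+: 7,445
Youth dependency ratio = 15,577 / 55,780 × 100 = 27.9
Old-age dependency ratio = 7,445 / 55,780 × 100 = 13.3
Total dependency ratio = (15,577 + 7,445) / 55,780 × 100 = 23,022 / 55,780 × 100 = 41.3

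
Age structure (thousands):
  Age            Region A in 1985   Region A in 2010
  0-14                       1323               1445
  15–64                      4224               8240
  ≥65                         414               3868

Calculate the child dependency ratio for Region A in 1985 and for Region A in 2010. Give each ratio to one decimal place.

Region A in 1985: 31.3
Region A in 2010: 17.5

Region A in 1985: 1323 / 4224 × 100 = 31.3
Region A in 2010: 1445 / 8240 × 100 = 17.5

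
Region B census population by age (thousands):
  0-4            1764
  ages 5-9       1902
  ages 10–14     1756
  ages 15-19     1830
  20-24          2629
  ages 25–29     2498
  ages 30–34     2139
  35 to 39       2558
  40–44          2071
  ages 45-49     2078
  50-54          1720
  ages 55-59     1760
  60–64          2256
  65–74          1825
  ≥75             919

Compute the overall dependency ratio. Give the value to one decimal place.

Total dependency ratio: 37.9

0–14: 1764 + 1902 + 1756 = 5422
15–64: 1830 + 2629 + 2498 + 2139 + 2558 + 2071 + 2078 + 1720 + 1760 + 2256 = 21539
65+: 1825 + 919 = 2744
Total dependency ratio = (5422 + 2744) / 21539 × 100 = 8166 / 21539 × 100 = 37.9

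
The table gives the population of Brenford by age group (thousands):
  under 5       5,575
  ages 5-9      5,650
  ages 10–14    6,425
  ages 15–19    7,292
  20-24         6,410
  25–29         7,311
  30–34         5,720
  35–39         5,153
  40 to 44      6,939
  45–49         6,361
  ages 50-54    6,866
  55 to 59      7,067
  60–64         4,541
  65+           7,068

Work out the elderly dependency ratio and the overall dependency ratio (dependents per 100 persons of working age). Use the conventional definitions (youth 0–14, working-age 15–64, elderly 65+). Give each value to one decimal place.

0–14: 5,575 + 5,650 + 6,425 = 17,650
15–64: 7,292 + 6,410 + 7,311 + 5,720 + 5,153 + 6,939 + 6,361 + 6,866 + 7,067 + 4,541 = 63,660
65+: 7,068
Old-age dependency ratio = 7,068 / 63,660 × 100 = 11.1
Total dependency ratio = (17,650 + 7,068) / 63,660 × 100 = 24,718 / 63,660 × 100 = 38.8

Old-age dependency ratio: 11.1
Total dependency ratio: 38.8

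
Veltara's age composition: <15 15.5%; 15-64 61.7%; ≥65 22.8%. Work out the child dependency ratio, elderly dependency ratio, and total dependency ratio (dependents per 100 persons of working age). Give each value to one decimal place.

Youth dependency ratio = 15.5 / 61.7 × 100 = 25.1
Old-age dependency ratio = 22.8 / 61.7 × 100 = 37.0
Total dependency ratio = (15.5 + 22.8) / 61.7 × 100 = 38.3 / 61.7 × 100 = 62.1

Youth dependency ratio: 25.1
Old-age dependency ratio: 37.0
Total dependency ratio: 62.1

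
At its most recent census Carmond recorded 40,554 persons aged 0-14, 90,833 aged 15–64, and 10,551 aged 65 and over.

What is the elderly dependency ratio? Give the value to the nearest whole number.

Old-age dependency ratio: 12

Old-age dependency ratio = 10,551 / 90,833 × 100 = 12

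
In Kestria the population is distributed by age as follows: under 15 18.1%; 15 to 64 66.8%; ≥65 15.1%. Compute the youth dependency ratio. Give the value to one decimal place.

Youth dependency ratio: 27.1

Youth dependency ratio = 18.1 / 66.8 × 100 = 27.1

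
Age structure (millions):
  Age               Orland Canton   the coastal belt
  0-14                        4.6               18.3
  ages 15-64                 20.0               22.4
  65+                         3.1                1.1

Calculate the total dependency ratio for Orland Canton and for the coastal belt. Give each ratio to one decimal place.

Orland Canton: (4.6 + 3.1) / 20.0 × 100 = 7.7 / 20.0 × 100 = 38.5
the coastal belt: (18.3 + 1.1) / 22.4 × 100 = 19.4 / 22.4 × 100 = 86.6

Orland Canton: 38.5
the coastal belt: 86.6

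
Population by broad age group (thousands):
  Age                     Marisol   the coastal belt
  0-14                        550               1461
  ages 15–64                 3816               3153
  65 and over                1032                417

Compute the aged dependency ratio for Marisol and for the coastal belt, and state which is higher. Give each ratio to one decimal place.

Marisol: 27.0
the coastal belt: 13.2
Higher: Marisol

Marisol: 1032 / 3816 × 100 = 27.0
the coastal belt: 417 / 3153 × 100 = 13.2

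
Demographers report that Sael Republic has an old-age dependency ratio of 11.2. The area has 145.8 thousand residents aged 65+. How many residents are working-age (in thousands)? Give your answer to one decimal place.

Working-age: 1301.8

Old-age dependency ratio = elderly / working-age × 100
11.2 = 145.8 / W × 100
⇒ 1301.8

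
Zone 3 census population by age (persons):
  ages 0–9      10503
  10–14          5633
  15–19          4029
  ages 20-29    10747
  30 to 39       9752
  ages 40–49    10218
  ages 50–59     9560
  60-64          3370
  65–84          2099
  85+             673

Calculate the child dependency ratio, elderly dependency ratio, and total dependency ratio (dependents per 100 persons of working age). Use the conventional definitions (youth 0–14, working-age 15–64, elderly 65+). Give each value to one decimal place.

Youth dependency ratio: 33.8
Old-age dependency ratio: 5.8
Total dependency ratio: 39.7

0–14: 10503 + 5633 = 16136
15–64: 4029 + 10747 + 9752 + 10218 + 9560 + 3370 = 47676
65+: 2099 + 673 = 2772
Youth dependency ratio = 16136 / 47676 × 100 = 33.8
Old-age dependency ratio = 2772 / 47676 × 100 = 5.8
Total dependency ratio = (16136 + 2772) / 47676 × 100 = 18908 / 47676 × 100 = 39.7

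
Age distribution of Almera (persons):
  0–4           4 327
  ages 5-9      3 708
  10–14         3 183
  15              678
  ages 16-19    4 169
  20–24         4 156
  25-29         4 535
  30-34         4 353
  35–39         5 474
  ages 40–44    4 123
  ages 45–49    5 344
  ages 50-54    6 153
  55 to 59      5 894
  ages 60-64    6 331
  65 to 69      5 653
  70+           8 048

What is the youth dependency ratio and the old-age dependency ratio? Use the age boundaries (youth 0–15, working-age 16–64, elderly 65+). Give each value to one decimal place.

0–15: 4 327 + 3 708 + 3 183 + 678 = 11 896
16–64: 4 169 + 4 156 + 4 535 + 4 353 + 5 474 + 4 123 + 5 344 + 6 153 + 5 894 + 6 331 = 50 532
65+: 5 653 + 8 048 = 13 701
Youth dependency ratio = 11 896 / 50 532 × 100 = 23.5
Old-age dependency ratio = 13 701 / 50 532 × 100 = 27.1

Youth dependency ratio: 23.5
Old-age dependency ratio: 27.1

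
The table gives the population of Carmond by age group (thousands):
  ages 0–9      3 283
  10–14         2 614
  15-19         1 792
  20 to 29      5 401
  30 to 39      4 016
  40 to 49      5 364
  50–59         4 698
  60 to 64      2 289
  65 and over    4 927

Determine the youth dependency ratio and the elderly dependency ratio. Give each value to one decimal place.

Youth dependency ratio: 25.0
Old-age dependency ratio: 20.9

0–14: 3 283 + 2 614 = 5 897
15–64: 1 792 + 5 401 + 4 016 + 5 364 + 4 698 + 2 289 = 23 560
65+: 4 927
Youth dependency ratio = 5 897 / 23 560 × 100 = 25.0
Old-age dependency ratio = 4 927 / 23 560 × 100 = 20.9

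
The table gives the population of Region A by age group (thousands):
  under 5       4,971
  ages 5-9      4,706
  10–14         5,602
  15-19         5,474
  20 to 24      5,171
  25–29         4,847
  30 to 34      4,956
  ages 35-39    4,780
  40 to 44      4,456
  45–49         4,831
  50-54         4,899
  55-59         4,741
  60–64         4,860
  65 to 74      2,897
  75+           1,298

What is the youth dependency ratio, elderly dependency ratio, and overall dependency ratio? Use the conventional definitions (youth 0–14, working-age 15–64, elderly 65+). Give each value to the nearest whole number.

Youth dependency ratio: 31
Old-age dependency ratio: 9
Total dependency ratio: 40

0–14: 4,971 + 4,706 + 5,602 = 15,279
15–64: 5,474 + 5,171 + 4,847 + 4,956 + 4,780 + 4,456 + 4,831 + 4,899 + 4,741 + 4,860 = 49,015
65+: 2,897 + 1,298 = 4,195
Youth dependency ratio = 15,279 / 49,015 × 100 = 31
Old-age dependency ratio = 4,195 / 49,015 × 100 = 9
Total dependency ratio = (15,279 + 4,195) / 49,015 × 100 = 19,474 / 49,015 × 100 = 40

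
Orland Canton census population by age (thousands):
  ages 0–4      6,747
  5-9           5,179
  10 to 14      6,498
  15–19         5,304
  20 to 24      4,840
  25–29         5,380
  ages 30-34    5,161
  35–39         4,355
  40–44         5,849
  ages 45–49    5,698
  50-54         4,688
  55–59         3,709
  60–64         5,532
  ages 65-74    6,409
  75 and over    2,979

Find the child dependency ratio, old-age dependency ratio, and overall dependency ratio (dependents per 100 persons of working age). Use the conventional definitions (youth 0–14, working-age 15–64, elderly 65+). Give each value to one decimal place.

0–14: 6,747 + 5,179 + 6,498 = 18,424
15–64: 5,304 + 4,840 + 5,380 + 5,161 + 4,355 + 5,849 + 5,698 + 4,688 + 3,709 + 5,532 = 50,516
65+: 6,409 + 2,979 = 9,388
Youth dependency ratio = 18,424 / 50,516 × 100 = 36.5
Old-age dependency ratio = 9,388 / 50,516 × 100 = 18.6
Total dependency ratio = (18,424 + 9,388) / 50,516 × 100 = 27,812 / 50,516 × 100 = 55.1

Youth dependency ratio: 36.5
Old-age dependency ratio: 18.6
Total dependency ratio: 55.1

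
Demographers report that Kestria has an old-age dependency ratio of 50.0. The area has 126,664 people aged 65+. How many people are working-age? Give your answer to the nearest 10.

Old-age dependency ratio = elderly / working-age × 100
50.0 = 126,664 / W × 100
⇒ 253,330

Working-age: 253,330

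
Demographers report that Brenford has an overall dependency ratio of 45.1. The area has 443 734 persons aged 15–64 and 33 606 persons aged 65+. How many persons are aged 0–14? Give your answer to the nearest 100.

Total dependency ratio = (youth + elderly) / working-age × 100
45.1 = (Y + 33 606) / 443 734 × 100
⇒ 166 500

Aged 0–14: 166 500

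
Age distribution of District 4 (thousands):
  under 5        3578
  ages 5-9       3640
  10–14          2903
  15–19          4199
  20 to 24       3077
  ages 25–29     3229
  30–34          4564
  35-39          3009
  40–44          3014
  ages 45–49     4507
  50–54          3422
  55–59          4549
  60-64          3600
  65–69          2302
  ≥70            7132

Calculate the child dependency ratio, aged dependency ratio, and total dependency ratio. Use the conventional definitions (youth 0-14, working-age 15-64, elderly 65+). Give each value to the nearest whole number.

Youth dependency ratio: 27
Old-age dependency ratio: 25
Total dependency ratio: 53

0–14: 3578 + 3640 + 2903 = 10121
15–64: 4199 + 3077 + 3229 + 4564 + 3009 + 3014 + 4507 + 3422 + 4549 + 3600 = 37170
65+: 2302 + 7132 = 9434
Youth dependency ratio = 10121 / 37170 × 100 = 27
Old-age dependency ratio = 9434 / 37170 × 100 = 25
Total dependency ratio = (10121 + 9434) / 37170 × 100 = 19555 / 37170 × 100 = 53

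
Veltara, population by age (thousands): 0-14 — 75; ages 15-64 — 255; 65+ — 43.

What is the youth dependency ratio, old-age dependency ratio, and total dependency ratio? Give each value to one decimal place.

Youth dependency ratio = 75 / 255 × 100 = 29.4
Old-age dependency ratio = 43 / 255 × 100 = 16.9
Total dependency ratio = (75 + 43) / 255 × 100 = 118 / 255 × 100 = 46.3

Youth dependency ratio: 29.4
Old-age dependency ratio: 16.9
Total dependency ratio: 46.3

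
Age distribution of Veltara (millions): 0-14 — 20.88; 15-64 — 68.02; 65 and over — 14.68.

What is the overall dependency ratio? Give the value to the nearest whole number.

Total dependency ratio = (20.88 + 14.68) / 68.02 × 100 = 35.56 / 68.02 × 100 = 52

Total dependency ratio: 52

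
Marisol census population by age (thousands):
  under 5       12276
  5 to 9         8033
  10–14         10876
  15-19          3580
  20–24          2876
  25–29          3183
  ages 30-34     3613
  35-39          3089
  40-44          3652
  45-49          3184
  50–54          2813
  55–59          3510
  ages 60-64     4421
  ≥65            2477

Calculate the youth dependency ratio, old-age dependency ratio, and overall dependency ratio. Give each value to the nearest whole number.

Youth dependency ratio: 92
Old-age dependency ratio: 7
Total dependency ratio: 99

0–14: 12276 + 8033 + 10876 = 31185
15–64: 3580 + 2876 + 3183 + 3613 + 3089 + 3652 + 3184 + 2813 + 3510 + 4421 = 33921
65+: 2477
Youth dependency ratio = 31185 / 33921 × 100 = 92
Old-age dependency ratio = 2477 / 33921 × 100 = 7
Total dependency ratio = (31185 + 2477) / 33921 × 100 = 33662 / 33921 × 100 = 99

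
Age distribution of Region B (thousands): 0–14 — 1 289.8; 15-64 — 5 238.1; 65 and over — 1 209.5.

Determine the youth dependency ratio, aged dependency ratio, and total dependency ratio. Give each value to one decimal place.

Youth dependency ratio: 24.6
Old-age dependency ratio: 23.1
Total dependency ratio: 47.7

Youth dependency ratio = 1 289.8 / 5 238.1 × 100 = 24.6
Old-age dependency ratio = 1 209.5 / 5 238.1 × 100 = 23.1
Total dependency ratio = (1 289.8 + 1 209.5) / 5 238.1 × 100 = 2 499.3 / 5 238.1 × 100 = 47.7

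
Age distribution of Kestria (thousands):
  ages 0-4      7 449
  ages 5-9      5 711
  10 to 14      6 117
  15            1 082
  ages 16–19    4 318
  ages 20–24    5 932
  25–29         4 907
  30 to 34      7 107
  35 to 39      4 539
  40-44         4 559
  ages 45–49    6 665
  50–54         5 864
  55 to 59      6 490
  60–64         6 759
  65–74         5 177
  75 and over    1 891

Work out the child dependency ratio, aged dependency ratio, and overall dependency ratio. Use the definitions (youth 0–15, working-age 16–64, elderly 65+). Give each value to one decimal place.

Youth dependency ratio: 35.6
Old-age dependency ratio: 12.4
Total dependency ratio: 48.0

0–15: 7 449 + 5 711 + 6 117 + 1 082 = 20 359
16–64: 4 318 + 5 932 + 4 907 + 7 107 + 4 539 + 4 559 + 6 665 + 5 864 + 6 490 + 6 759 = 57 140
65+: 5 177 + 1 891 = 7 068
Youth dependency ratio = 20 359 / 57 140 × 100 = 35.6
Old-age dependency ratio = 7 068 / 57 140 × 100 = 12.4
Total dependency ratio = (20 359 + 7 068) / 57 140 × 100 = 27 427 / 57 140 × 100 = 48.0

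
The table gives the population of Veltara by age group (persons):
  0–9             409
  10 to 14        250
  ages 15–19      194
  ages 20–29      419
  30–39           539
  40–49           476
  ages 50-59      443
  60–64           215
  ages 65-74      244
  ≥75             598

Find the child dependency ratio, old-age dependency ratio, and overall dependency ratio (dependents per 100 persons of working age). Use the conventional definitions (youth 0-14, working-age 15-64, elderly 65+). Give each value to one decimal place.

0–14: 409 + 250 = 659
15–64: 194 + 419 + 539 + 476 + 443 + 215 = 2286
65+: 244 + 598 = 842
Youth dependency ratio = 659 / 2286 × 100 = 28.8
Old-age dependency ratio = 842 / 2286 × 100 = 36.8
Total dependency ratio = (659 + 842) / 2286 × 100 = 1501 / 2286 × 100 = 65.7

Youth dependency ratio: 28.8
Old-age dependency ratio: 36.8
Total dependency ratio: 65.7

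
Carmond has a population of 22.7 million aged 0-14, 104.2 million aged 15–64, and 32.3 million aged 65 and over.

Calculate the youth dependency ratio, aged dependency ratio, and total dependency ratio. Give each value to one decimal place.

Youth dependency ratio: 21.8
Old-age dependency ratio: 31.0
Total dependency ratio: 52.8

Youth dependency ratio = 22.7 / 104.2 × 100 = 21.8
Old-age dependency ratio = 32.3 / 104.2 × 100 = 31.0
Total dependency ratio = (22.7 + 32.3) / 104.2 × 100 = 55.0 / 104.2 × 100 = 52.8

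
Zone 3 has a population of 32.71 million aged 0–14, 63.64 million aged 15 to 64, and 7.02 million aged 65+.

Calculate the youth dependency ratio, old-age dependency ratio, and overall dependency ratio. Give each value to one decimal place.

Youth dependency ratio = 32.71 / 63.64 × 100 = 51.4
Old-age dependency ratio = 7.02 / 63.64 × 100 = 11.0
Total dependency ratio = (32.71 + 7.02) / 63.64 × 100 = 39.73 / 63.64 × 100 = 62.4

Youth dependency ratio: 51.4
Old-age dependency ratio: 11.0
Total dependency ratio: 62.4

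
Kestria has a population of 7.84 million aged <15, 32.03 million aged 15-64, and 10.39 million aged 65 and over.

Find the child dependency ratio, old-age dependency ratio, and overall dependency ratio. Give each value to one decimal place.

Youth dependency ratio: 24.5
Old-age dependency ratio: 32.4
Total dependency ratio: 56.9

Youth dependency ratio = 7.84 / 32.03 × 100 = 24.5
Old-age dependency ratio = 10.39 / 32.03 × 100 = 32.4
Total dependency ratio = (7.84 + 10.39) / 32.03 × 100 = 18.23 / 32.03 × 100 = 56.9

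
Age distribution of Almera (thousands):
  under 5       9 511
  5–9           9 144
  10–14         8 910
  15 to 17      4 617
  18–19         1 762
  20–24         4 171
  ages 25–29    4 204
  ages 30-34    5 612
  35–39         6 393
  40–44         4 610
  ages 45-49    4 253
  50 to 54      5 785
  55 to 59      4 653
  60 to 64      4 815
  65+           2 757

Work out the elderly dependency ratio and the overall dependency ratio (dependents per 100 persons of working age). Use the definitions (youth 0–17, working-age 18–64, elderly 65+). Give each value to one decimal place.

0–17: 9 511 + 9 144 + 8 910 + 4 617 = 32 182
18–64: 1 762 + 4 171 + 4 204 + 5 612 + 6 393 + 4 610 + 4 253 + 5 785 + 4 653 + 4 815 = 46 258
65+: 2 757
Old-age dependency ratio = 2 757 / 46 258 × 100 = 6.0
Total dependency ratio = (32 182 + 2 757) / 46 258 × 100 = 34 939 / 46 258 × 100 = 75.5

Old-age dependency ratio: 6.0
Total dependency ratio: 75.5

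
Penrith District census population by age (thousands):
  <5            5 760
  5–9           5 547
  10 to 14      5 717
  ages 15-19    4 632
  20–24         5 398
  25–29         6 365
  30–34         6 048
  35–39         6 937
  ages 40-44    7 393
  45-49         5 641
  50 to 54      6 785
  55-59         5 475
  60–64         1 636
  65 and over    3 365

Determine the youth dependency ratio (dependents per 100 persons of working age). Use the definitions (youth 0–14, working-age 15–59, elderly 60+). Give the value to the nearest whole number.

0–14: 5 760 + 5 547 + 5 717 = 17 024
15–59: 4 632 + 5 398 + 6 365 + 6 048 + 6 937 + 7 393 + 5 641 + 6 785 + 5 475 = 54 674
60+: 1 636 + 3 365 = 5 001
Youth dependency ratio = 17 024 / 54 674 × 100 = 31

Youth dependency ratio: 31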